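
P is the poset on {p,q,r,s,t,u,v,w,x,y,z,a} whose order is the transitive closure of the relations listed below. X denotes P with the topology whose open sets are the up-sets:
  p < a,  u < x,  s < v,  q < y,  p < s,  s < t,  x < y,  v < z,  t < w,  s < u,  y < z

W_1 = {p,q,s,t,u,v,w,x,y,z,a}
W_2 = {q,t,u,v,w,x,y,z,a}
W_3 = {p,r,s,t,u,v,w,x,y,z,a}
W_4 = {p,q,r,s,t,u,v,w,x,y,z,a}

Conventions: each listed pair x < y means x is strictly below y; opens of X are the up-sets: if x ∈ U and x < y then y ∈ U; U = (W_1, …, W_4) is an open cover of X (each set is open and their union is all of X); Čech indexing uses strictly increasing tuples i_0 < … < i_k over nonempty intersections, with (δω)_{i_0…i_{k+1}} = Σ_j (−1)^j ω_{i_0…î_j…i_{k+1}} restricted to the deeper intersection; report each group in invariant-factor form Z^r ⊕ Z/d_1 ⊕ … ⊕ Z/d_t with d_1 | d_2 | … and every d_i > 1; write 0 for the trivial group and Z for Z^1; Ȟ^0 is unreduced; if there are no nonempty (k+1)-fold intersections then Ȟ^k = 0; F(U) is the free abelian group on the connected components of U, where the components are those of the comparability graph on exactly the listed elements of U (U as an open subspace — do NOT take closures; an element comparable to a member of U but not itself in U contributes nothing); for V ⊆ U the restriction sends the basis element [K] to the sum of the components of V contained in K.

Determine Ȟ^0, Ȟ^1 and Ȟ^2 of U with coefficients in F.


nonempty overlaps:
  W12={q,t,u,v,w,x,y,z,a} W13={p,s,t,u,v,w,x,y,z,a} W14={p,q,s,t,u,v,w,x,y,z,a} W23={t,u,v,w,x,y,z,a} W24={q,t,u,v,w,x,y,z,a} W34={p,r,s,t,u,v,w,x,y,z,a}
  W123={t,u,v,w,x,y,z,a} W124={q,t,u,v,w,x,y,z,a} W134={p,s,t,u,v,w,x,y,z,a} W234={t,u,v,w,x,y,z,a}
  W1234={t,u,v,w,x,y,z,a}
components per intersection:
  W1: {p,q,s,t,u,v,w,x,y,z,a}
  W2: {q,u,v,x,y,z} {t,w} {a}
  W3: {p,s,t,u,v,w,x,y,z,a} {r}
  W4: {p,q,s,t,u,v,w,x,y,z,a} {r}
  W12: {q,u,v,x,y,z} {t,w} {a}
  W13: {p,s,t,u,v,w,x,y,z,a}
  W14: {p,q,s,t,u,v,w,x,y,z,a}
  W23: {t,w} {u,v,x,y,z} {a}
  W24: {q,u,v,x,y,z} {t,w} {a}
  W34: {p,s,t,u,v,w,x,y,z,a} {r}
  W123: {t,w} {u,v,x,y,z} {a}
  W124: {q,u,v,x,y,z} {t,w} {a}
  W134: {p,s,t,u,v,w,x,y,z,a}
  W234: {t,w} {u,v,x,y,z} {a}
  W1234: {t,w} {u,v,x,y,z} {a}
C dims 8,13,10,3; δ0: rk 6, SNF 1^6; δ1: rk 7, SNF 1^7; δ2: rk 3, SNF 1^3
degree 0: 8−6−0 = 2 → Ȟ^0 ≅ Z^2
degree 1: 13−7−6 = 0 → Ȟ^1 ≅ 0
degree 2: 10−3−7 = 0 → Ȟ^2 ≅ 0

Ȟ^0 = Z^2,  Ȟ^1 = 0,  Ȟ^2 = 0


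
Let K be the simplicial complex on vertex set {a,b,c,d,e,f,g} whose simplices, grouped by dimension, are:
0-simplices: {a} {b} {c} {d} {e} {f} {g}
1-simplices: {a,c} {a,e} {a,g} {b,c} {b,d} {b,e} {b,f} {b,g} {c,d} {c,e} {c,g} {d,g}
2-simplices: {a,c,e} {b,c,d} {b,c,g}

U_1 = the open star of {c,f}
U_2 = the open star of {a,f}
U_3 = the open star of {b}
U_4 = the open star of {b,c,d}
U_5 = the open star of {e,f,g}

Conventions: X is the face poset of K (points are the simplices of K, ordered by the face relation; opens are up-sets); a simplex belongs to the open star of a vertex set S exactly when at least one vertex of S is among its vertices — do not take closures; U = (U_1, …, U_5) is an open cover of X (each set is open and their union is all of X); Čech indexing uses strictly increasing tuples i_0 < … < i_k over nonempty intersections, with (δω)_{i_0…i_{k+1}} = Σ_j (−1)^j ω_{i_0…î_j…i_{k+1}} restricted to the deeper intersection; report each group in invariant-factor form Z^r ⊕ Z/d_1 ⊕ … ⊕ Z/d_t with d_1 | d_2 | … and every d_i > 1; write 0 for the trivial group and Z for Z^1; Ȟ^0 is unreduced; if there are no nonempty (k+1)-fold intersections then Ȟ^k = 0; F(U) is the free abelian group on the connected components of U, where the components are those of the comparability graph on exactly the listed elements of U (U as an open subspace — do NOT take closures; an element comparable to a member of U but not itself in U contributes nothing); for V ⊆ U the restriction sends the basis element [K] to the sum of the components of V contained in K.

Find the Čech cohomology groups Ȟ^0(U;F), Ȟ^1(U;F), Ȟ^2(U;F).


intersection data:
  U1={{c},{f},{a,c},{b,c},{b,f},{c,d},{c,e},{c,g},{a,c,e},{b,c,d},{b,c,g}} U2={{a},{f},{a,c},{a,e},{a,g},{b,f},{a,c,e}} U3={{b},{b,c},{b,d},{b,e},{b,f},{b,g},{b,c,d},{b,c,g}} U4={{b},{c},{d},{a,c},{b,c},{b,d},{b,e},{b,f},{b,g},{c,d},{c,e},{c,g},{d,g},{a,c,e},{b,c,d},{b,c,g}} U5={{e},{f},{g},{a,e},{a,g},{b,e},{b,f},{b,g},{c,e},{c,g},{d,g},{a,c,e},{b,c,g}}
  U12={{f},{a,c},{b,f},{a,c,e}} U13={{b,c},{b,f},{b,c,d},{b,c,g}} U14={{c},{a,c},{b,c},{b,f},{c,d},{c,e},{c,g},{a,c,e},{b,c,d},{b,c,g}} U15={{f},{b,f},{c,e},{c,g},{a,c,e},{b,c,g}} U23={{b,f}} U24={{a,c},{b,f},{a,c,e}} U25={{f},{a,e},{a,g},{b,f},{a,c,e}} U34={{b},{b,c},{b,d},{b,e},{b,f},{b,g},{b,c,d},{b,c,g}} U35={{b,e},{b,f},{b,g},{b,c,g}} U45={{b,e},{b,f},{b,g},{c,e},{c,g},{d,g},{a,c,e},{b,c,g}}
  U123={{b,f}} U124={{a,c},{b,f},{a,c,e}} U125={{f},{b,f},{a,c,e}} U134={{b,c},{b,f},{b,c,d},{b,c,g}} U135={{b,f},{b,c,g}} U145={{b,f},{c,e},{c,g},{a,c,e},{b,c,g}} U234={{b,f}} U235={{b,f}} U245={{b,f},{a,c,e}} U345={{b,e},{b,f},{b,g},{b,c,g}}
  U1234={{b,f}} U1235={{b,f}} U1245={{b,f},{a,c,e}} U1345={{b,f},{b,c,g}} U2345={{b,f}}
  U12345={{b,f}}
components per intersection:
  U1: {{c},{a,c},{b,c},{c,d},{c,e},{c,g},{a,c,e},{b,c,d},{b,c,g}} {{f},{b,f}}
  U2: {{a},{a,c},{a,e},{a,g},{a,c,e}} {{f},{b,f}}
  U3: {{b},{b,c},{b,d},{b,e},{b,f},{b,g},{b,c,d},{b,c,g}}
  U4: {{b},{c},{d},{a,c},{b,c},{b,d},{b,e},{b,f},{b,g},{c,d},{c,e},{c,g},{d,g},{a,c,e},{b,c,d},{b,c,g}}
  U5: {{e},{a,e},{b,e},{c,e},{a,c,e}} {{f},{b,f}} {{g},{a,g},{b,g},{c,g},{d,g},{b,c,g}}
  U12: {{f},{b,f}} {{a,c},{a,c,e}}
  U13: {{b,c},{b,c,d},{b,c,g}} {{b,f}}
  U14: {{c},{a,c},{b,c},{c,d},{c,e},{c,g},{a,c,e},{b,c,d},{b,c,g}} {{b,f}}
  U15: {{f},{b,f}} {{c,e},{a,c,e}} {{c,g},{b,c,g}}
  U23: {{b,f}}
  U24: {{a,c},{a,c,e}} {{b,f}}
  U25: {{f},{b,f}} {{a,e},{a,c,e}} {{a,g}}
  U34: {{b},{b,c},{b,d},{b,e},{b,f},{b,g},{b,c,d},{b,c,g}}
  U35: {{b,e}} {{b,f}} {{b,g},{b,c,g}}
  U45: {{b,e}} {{b,f}} {{b,g},{c,g},{b,c,g}} {{c,e},{a,c,e}} {{d,g}}
  U123: {{b,f}}
  U124: {{a,c},{a,c,e}} {{b,f}}
  U125: {{f},{b,f}} {{a,c,e}}
  U134: {{b,c},{b,c,d},{b,c,g}} {{b,f}}
  U135: {{b,f}} {{b,c,g}}
  U145: {{b,f}} {{c,e},{a,c,e}} {{c,g},{b,c,g}}
  U234: {{b,f}}
  U235: {{b,f}}
  U245: {{b,f}} {{a,c,e}}
  U345: {{b,e}} {{b,f}} {{b,g},{b,c,g}}
  U1234: {{b,f}}
  U1235: {{b,f}}
  U1245: {{b,f}} {{a,c,e}}
  U1345: {{b,f}} {{b,c,g}}
  U2345: {{b,f}}
  U12345: {{b,f}}
C dims 9,24,19,7; δ0: rk 8, SNF 1^8; δ1: rk 13, SNF 1^13; δ2: rk 6, SNF 1^6
Ȟ^0 = (9 − 8) − 0 = 1, so Ȟ^0 ≅ Z
Ȟ^1 = (24 − 13) − 8 = 3, so Ȟ^1 ≅ Z^3
Ȟ^2 = (19 − 6) − 13 = 0, so Ȟ^2 ≅ 0

Ȟ^0(U;F) ≅ Z, Ȟ^1(U;F) ≅ Z^3 and Ȟ^2(U;F) ≅ 0


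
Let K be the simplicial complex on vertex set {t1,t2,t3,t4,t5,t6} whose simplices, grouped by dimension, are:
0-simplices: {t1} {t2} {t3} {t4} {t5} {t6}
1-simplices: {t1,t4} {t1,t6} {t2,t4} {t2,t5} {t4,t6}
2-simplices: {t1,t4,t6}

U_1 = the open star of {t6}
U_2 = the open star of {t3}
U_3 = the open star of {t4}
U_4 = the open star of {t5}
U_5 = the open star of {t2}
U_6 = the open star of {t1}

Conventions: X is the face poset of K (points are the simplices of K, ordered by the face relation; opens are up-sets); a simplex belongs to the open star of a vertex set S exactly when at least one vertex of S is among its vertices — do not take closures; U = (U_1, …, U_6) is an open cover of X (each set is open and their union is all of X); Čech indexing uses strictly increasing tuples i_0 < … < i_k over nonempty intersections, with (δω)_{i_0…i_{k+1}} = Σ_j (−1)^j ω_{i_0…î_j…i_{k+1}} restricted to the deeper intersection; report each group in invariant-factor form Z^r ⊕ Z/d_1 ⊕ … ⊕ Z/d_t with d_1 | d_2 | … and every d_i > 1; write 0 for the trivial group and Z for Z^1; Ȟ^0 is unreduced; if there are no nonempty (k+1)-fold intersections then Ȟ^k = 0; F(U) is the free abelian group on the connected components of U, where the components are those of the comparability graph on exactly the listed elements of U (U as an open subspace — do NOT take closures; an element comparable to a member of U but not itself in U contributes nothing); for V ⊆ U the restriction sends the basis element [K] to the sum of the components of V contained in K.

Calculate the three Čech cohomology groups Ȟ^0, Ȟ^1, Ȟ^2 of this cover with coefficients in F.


Ȟ^0(U;F) ≅ Z^2,  Ȟ^1(U;F) ≅ 0,  Ȟ^2(U;F) ≅ 0

nonempty overlaps:
  U1={{t6},{t1,t6},{t4,t6},{t1,t4,t6}} U2={{t3}} U3={{t4},{t1,t4},{t2,t4},{t4,t6},{t1,t4,t6}} U4={{t5},{t2,t5}} U5={{t2},{t2,t4},{t2,t5}} U6={{t1},{t1,t4},{t1,t6},{t1,t4,t6}}
  U13={{t4,t6},{t1,t4,t6}} U16={{t1,t6},{t1,t4,t6}} U35={{t2,t4}} U36={{t1,t4},{t1,t4,t6}} U45={{t2,t5}}
  U136={{t1,t4,t6}}
components per intersection:
  U1: {{t6},{t1,t6},{t4,t6},{t1,t4,t6}}
  U2: {{t3}}
  U3: {{t4},{t1,t4},{t2,t4},{t4,t6},{t1,t4,t6}}
  U4: {{t5},{t2,t5}}
  U5: {{t2},{t2,t4},{t2,t5}}
  U6: {{t1},{t1,t4},{t1,t6},{t1,t4,t6}}
  U13: {{t4,t6},{t1,t4,t6}}
  U16: {{t1,t6},{t1,t4,t6}}
  U35: {{t2,t4}}
  U36: {{t1,t4},{t1,t4,t6}}
  U45: {{t2,t5}}
  U136: {{t1,t4,t6}}
C dims 6,5,1; δ0: rk 4, SNF 1^4; δ1: rk 1, SNF 1^1
degree 0: 6−4−0 = 2 → Ȟ^0 ≅ Z^2
degree 1: 5−1−4 = 0 → Ȟ^1 ≅ 0
degree 2: 1−0−1 = 0 → Ȟ^2 ≅ 0


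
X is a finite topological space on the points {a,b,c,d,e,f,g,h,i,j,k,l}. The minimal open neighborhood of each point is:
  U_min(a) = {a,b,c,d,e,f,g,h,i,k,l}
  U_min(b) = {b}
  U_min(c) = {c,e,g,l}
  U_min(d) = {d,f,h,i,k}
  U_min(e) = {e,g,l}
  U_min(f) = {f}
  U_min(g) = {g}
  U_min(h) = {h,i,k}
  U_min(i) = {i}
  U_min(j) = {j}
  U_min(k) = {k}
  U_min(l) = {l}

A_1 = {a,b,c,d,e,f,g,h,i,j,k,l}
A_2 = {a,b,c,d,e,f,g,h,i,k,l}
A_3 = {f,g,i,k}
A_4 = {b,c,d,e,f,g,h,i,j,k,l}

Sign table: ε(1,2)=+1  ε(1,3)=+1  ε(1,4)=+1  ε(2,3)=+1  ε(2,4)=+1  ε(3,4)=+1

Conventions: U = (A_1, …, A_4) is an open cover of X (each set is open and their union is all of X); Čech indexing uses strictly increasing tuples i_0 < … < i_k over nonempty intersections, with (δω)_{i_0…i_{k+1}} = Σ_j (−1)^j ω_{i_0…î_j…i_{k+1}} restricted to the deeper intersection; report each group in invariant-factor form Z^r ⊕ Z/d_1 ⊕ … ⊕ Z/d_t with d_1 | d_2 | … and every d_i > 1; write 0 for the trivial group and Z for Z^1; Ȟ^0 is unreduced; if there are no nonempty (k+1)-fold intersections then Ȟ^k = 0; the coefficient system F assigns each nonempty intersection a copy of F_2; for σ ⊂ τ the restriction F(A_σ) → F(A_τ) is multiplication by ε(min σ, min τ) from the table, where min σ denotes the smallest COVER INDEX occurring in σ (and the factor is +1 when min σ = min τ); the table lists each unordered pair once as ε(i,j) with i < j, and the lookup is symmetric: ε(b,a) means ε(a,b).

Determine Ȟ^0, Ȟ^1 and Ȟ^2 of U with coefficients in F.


intersection data:
  A12={a,b,c,d,e,f,g,h,i,k,l} A13={f,g,i,k} A14={b,c,d,e,f,g,h,i,j,k,l} A23={f,g,i,k} A24={b,c,d,e,f,g,h,i,k,l} A34={f,g,i,k}
  A123={f,g,i,k} A124={b,c,d,e,f,g,h,i,k,l} A134={f,g,i,k} A234={f,g,i,k}
  A1234={f,g,i,k}
C dims 4,6,4,1; δ0: rk_F2 3; δ1: rk_F2 3; δ2: rk_F2 1
Ȟ^0 = (4 − 3) − 0 = 1, so Ȟ^0 ≅ Z/2
Ȟ^1 = (6 − 3) − 3 = 0, so Ȟ^1 ≅ 0
Ȟ^2 = (4 − 1) − 3 = 0, so Ȟ^2 ≅ 0

Ȟ^0(U;F) ≅ Z/2; Ȟ^1(U;F) ≅ 0; Ȟ^2(U;F) ≅ 0


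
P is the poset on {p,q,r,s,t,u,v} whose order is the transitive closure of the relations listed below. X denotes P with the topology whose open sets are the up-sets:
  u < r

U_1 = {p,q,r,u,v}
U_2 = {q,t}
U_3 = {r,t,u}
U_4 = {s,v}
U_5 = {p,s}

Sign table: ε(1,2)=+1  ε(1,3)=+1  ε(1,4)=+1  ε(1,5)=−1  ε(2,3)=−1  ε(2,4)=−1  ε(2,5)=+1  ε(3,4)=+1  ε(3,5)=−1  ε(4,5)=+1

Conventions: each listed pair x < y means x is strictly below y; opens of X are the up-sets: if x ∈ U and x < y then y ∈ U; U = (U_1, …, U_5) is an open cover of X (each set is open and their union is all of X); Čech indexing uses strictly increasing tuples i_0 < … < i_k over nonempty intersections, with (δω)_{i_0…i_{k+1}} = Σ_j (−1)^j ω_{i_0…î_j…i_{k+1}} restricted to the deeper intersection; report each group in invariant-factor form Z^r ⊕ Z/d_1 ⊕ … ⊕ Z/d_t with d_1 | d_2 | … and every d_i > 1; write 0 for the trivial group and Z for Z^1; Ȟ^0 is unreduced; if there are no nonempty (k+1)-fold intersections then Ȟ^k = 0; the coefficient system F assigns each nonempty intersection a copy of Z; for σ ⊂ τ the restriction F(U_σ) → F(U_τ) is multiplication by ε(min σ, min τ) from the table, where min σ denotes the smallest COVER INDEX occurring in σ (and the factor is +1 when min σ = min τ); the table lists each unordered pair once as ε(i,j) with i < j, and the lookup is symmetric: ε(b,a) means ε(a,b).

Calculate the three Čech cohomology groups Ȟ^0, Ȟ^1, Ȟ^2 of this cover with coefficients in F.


nonempty overlaps:
  U12={q} U13={r,u} U14={v} U15={p} U23={t} U45={s}
C dims 5,6; δ0: rk 5, SNF 1^4·2
degree 0: 5−5−0 = 0 → Ȟ^0 ≅ 0
degree 1: 6−0−5 = 1 plus torsion [2] → Ȟ^1 ≅ Z ⊕ Z/2
degree 2: 0−0−0 = 0 → Ȟ^2 ≅ 0

Ȟ^0(U;F) ≅ 0; Ȟ^1(U;F) ≅ Z ⊕ Z/2; Ȟ^2(U;F) ≅ 0


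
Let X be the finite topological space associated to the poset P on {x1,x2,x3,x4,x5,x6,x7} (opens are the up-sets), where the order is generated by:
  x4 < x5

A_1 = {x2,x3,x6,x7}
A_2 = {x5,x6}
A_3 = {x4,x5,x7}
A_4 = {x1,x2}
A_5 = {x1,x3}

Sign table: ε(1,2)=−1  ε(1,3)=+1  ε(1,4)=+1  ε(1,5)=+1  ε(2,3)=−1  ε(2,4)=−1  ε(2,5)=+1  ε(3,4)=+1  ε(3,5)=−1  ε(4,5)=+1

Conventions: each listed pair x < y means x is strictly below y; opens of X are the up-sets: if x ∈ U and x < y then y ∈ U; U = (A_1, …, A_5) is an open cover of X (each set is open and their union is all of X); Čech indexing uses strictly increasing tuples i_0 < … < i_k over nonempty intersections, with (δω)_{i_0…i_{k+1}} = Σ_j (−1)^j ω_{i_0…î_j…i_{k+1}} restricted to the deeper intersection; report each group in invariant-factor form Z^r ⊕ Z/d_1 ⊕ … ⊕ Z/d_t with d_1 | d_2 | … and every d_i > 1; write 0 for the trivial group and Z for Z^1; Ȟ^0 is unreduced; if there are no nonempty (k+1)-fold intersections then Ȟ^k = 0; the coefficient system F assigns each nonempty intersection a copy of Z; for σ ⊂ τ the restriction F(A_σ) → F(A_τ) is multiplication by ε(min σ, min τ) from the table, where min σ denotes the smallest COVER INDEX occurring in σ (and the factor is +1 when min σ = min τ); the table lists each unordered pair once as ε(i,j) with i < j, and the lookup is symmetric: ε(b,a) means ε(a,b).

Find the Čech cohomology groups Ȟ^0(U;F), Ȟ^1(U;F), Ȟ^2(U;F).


Ȟ^0(U;F) ≅ Z,  Ȟ^1(U;F) ≅ Z^2,  Ȟ^2(U;F) ≅ 0

nerve simplices:
  A12={x6} A13={x7} A14={x2} A15={x3} A23={x5} A45={x1}
C dims 5,6; δ0: rk 4, SNF 1^4
degree 0: 5−4−0 = 1 → Ȟ^0 ≅ Z
degree 1: 6−0−4 = 2 → Ȟ^1 ≅ Z^2
degree 2: 0−0−0 = 0 → Ȟ^2 ≅ 0


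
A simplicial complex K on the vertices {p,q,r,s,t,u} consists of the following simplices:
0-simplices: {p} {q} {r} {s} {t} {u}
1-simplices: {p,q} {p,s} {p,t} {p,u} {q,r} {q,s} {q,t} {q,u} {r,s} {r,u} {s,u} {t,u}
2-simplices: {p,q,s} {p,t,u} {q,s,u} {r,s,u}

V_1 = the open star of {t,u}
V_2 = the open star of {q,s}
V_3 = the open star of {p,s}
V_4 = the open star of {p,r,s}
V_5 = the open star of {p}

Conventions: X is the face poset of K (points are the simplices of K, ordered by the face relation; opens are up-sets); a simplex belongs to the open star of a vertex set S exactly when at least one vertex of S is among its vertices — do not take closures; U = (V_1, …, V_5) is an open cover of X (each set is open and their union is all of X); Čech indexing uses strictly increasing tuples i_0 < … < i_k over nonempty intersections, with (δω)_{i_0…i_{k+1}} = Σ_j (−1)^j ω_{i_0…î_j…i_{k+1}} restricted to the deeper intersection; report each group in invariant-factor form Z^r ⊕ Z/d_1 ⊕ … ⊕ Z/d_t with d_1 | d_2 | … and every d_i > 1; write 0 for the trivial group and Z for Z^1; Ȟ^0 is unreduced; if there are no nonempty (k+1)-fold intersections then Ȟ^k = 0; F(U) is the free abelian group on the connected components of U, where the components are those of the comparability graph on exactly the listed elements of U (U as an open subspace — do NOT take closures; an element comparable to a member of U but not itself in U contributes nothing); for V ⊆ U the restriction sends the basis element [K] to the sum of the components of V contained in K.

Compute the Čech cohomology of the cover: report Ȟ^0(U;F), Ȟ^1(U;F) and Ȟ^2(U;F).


Ȟ^0(U;F) ≅ Z, Ȟ^1(U;F) ≅ Z^3 and Ȟ^2(U;F) ≅ 0

nonempty overlaps:
  V1={{t},{u},{p,t},{p,u},{q,t},{q,u},{r,u},{s,u},{t,u},{p,t,u},{q,s,u},{r,s,u}} V2={{q},{s},{p,q},{p,s},{q,r},{q,s},{q,t},{q,u},{r,s},{s,u},{p,q,s},{q,s,u},{r,s,u}} V3={{p},{s},{p,q},{p,s},{p,t},{p,u},{q,s},{r,s},{s,u},{p,q,s},{p,t,u},{q,s,u},{r,s,u}} V4={{p},{r},{s},{p,q},{p,s},{p,t},{p,u},{q,r},{q,s},{r,s},{r,u},{s,u},{p,q,s},{p,t,u},{q,s,u},{r,s,u}} V5={{p},{p,q},{p,s},{p,t},{p,u},{p,q,s},{p,t,u}}
  V12={{q,t},{q,u},{s,u},{q,s,u},{r,s,u}} V13={{p,t},{p,u},{s,u},{p,t,u},{q,s,u},{r,s,u}} V14={{p,t},{p,u},{r,u},{s,u},{p,t,u},{q,s,u},{r,s,u}} V15={{p,t},{p,u},{p,t,u}} V23={{s},{p,q},{p,s},{q,s},{r,s},{s,u},{p,q,s},{q,s,u},{r,s,u}} V24={{s},{p,q},{p,s},{q,r},{q,s},{r,s},{s,u},{p,q,s},{q,s,u},{r,s,u}} V25={{p,q},{p,s},{p,q,s}} V34={{p},{s},{p,q},{p,s},{p,t},{p,u},{q,s},{r,s},{s,u},{p,q,s},{p,t,u},{q,s,u},{r,s,u}} V35={{p},{p,q},{p,s},{p,t},{p,u},{p,q,s},{p,t,u}} V45={{p},{p,q},{p,s},{p,t},{p,u},{p,q,s},{p,t,u}}
  V123={{s,u},{q,s,u},{r,s,u}} V124={{s,u},{q,s,u},{r,s,u}} V134={{p,t},{p,u},{s,u},{p,t,u},{q,s,u},{r,s,u}} V135={{p,t},{p,u},{p,t,u}} V145={{p,t},{p,u},{p,t,u}} V234={{s},{p,q},{p,s},{q,s},{r,s},{s,u},{p,q,s},{q,s,u},{r,s,u}} V235={{p,q},{p,s},{p,q,s}} V245={{p,q},{p,s},{p,q,s}} V345={{p},{p,q},{p,s},{p,t},{p,u},{p,q,s},{p,t,u}}
  V1234={{s,u},{q,s,u},{r,s,u}} V1345={{p,t},{p,u},{p,t,u}} V2345={{p,q},{p,s},{p,q,s}}
components per intersection:
  V1: {{t},{u},{p,t},{p,u},{q,t},{q,u},{r,u},{s,u},{t,u},{p,t,u},{q,s,u},{r,s,u}}
  V2: {{q},{s},{p,q},{p,s},{q,r},{q,s},{q,t},{q,u},{r,s},{s,u},{p,q,s},{q,s,u},{r,s,u}}
  V3: {{p},{s},{p,q},{p,s},{p,t},{p,u},{q,s},{r,s},{s,u},{p,q,s},{p,t,u},{q,s,u},{r,s,u}}
  V4: {{p},{r},{s},{p,q},{p,s},{p,t},{p,u},{q,r},{q,s},{r,s},{r,u},{s,u},{p,q,s},{p,t,u},{q,s,u},{r,s,u}}
  V5: {{p},{p,q},{p,s},{p,t},{p,u},{p,q,s},{p,t,u}}
  V12: {{q,t}} {{q,u},{s,u},{q,s,u},{r,s,u}}
  V13: {{p,t},{p,u},{p,t,u}} {{s,u},{q,s,u},{r,s,u}}
  V14: {{p,t},{p,u},{p,t,u}} {{r,u},{s,u},{q,s,u},{r,s,u}}
  V15: {{p,t},{p,u},{p,t,u}}
  V23: {{s},{p,q},{p,s},{q,s},{r,s},{s,u},{p,q,s},{q,s,u},{r,s,u}}
  V24: {{s},{p,q},{p,s},{q,s},{r,s},{s,u},{p,q,s},{q,s,u},{r,s,u}} {{q,r}}
  V25: {{p,q},{p,s},{p,q,s}}
  V34: {{p},{s},{p,q},{p,s},{p,t},{p,u},{q,s},{r,s},{s,u},{p,q,s},{p,t,u},{q,s,u},{r,s,u}}
  V35: {{p},{p,q},{p,s},{p,t},{p,u},{p,q,s},{p,t,u}}
  V45: {{p},{p,q},{p,s},{p,t},{p,u},{p,q,s},{p,t,u}}
  V123: {{s,u},{q,s,u},{r,s,u}}
  V124: {{s,u},{q,s,u},{r,s,u}}
  V134: {{p,t},{p,u},{p,t,u}} {{s,u},{q,s,u},{r,s,u}}
  V135: {{p,t},{p,u},{p,t,u}}
  V145: {{p,t},{p,u},{p,t,u}}
  V234: {{s},{p,q},{p,s},{q,s},{r,s},{s,u},{p,q,s},{q,s,u},{r,s,u}}
  V235: {{p,q},{p,s},{p,q,s}}
  V245: {{p,q},{p,s},{p,q,s}}
  V345: {{p},{p,q},{p,s},{p,t},{p,u},{p,q,s},{p,t,u}}
  V1234: {{s,u},{q,s,u},{r,s,u}}
  V1345: {{p,t},{p,u},{p,t,u}}
  V2345: {{p,q},{p,s},{p,q,s}}
C dims 5,14,10,3; δ0: rk 4, SNF 1^4; δ1: rk 7, SNF 1^7; δ2: rk 3, SNF 1^3
degree 0: 5−4−0 = 1 → Ȟ^0 ≅ Z
degree 1: 14−7−4 = 3 → Ȟ^1 ≅ Z^3
degree 2: 10−3−7 = 0 → Ȟ^2 ≅ 0


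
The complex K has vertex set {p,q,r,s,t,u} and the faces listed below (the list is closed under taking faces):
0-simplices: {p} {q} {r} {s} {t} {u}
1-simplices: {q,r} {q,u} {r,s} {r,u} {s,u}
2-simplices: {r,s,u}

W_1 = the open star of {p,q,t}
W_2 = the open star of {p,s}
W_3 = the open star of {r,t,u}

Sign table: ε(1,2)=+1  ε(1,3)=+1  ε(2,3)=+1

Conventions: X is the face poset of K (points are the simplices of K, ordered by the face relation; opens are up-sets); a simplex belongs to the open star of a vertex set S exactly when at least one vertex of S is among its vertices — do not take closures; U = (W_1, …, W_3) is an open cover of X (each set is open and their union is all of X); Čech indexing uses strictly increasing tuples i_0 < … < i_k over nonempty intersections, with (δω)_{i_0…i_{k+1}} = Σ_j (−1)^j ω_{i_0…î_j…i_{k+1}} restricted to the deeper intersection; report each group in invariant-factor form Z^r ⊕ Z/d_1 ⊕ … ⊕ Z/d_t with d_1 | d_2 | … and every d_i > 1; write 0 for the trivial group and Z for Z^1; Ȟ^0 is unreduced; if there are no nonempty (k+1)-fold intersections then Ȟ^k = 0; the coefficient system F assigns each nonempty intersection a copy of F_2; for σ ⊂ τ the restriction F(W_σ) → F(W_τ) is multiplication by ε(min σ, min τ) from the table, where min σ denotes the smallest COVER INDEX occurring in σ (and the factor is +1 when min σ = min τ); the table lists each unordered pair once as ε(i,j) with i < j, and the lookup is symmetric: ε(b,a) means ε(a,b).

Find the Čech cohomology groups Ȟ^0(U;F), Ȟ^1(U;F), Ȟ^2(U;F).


Ȟ^0(U;F) ≅ Z/2; Ȟ^1(U;F) ≅ Z/2; Ȟ^2(U;F) ≅ 0

cover nerve:
  W1={{p},{q},{t},{q,r},{q,u}} W2={{p},{s},{r,s},{s,u},{r,s,u}} W3={{r},{t},{u},{q,r},{q,u},{r,s},{r,u},{s,u},{r,s,u}}
  W12={{p}} W13={{t},{q,r},{q,u}} W23={{r,s},{s,u},{r,s,u}}
C dims 3,3; δ0: rk_F2 2
Ȟ^0: (3−2)−0=1 ⇒ Z/2
Ȟ^1: (3−0)−2=1 ⇒ Z/2
Ȟ^2: (0−0)−0=0 ⇒ 0


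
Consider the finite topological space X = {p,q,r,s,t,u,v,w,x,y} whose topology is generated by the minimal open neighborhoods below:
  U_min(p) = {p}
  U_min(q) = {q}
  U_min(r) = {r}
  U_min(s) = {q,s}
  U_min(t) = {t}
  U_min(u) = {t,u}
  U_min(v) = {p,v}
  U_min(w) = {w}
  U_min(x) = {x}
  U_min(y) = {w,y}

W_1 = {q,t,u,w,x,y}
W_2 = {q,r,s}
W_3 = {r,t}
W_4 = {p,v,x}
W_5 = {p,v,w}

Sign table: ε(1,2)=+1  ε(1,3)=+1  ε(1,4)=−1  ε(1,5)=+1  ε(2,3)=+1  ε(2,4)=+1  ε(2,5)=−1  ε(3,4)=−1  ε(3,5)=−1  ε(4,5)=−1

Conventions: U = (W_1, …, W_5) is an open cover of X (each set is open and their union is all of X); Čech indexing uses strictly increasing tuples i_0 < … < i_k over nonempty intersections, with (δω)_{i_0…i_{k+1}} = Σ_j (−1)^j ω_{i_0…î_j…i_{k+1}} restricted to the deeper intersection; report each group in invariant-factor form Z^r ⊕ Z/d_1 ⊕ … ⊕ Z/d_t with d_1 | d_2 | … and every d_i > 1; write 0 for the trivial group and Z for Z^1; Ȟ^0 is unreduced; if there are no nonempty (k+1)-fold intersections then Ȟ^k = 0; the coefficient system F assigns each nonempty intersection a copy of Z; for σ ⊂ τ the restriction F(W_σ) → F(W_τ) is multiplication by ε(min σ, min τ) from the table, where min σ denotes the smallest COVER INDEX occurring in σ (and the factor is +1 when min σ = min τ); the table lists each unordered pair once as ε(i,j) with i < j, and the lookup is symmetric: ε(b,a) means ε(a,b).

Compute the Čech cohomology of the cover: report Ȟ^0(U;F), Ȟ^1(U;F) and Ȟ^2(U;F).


nonempty intersections:
  W12={q} W13={t} W14={x} W15={w} W23={r} W45={p,v}
C dims 5,6; δ0: rk 4, SNF 1^4
Ȟ^0: (5−4)−0=1 ⇒ Z
Ȟ^1: (6−0)−4=2 ⇒ Z^2
Ȟ^2: (0−0)−0=0 ⇒ 0

Ȟ^0 = Z; Ȟ^1 = Z^2; Ȟ^2 = 0


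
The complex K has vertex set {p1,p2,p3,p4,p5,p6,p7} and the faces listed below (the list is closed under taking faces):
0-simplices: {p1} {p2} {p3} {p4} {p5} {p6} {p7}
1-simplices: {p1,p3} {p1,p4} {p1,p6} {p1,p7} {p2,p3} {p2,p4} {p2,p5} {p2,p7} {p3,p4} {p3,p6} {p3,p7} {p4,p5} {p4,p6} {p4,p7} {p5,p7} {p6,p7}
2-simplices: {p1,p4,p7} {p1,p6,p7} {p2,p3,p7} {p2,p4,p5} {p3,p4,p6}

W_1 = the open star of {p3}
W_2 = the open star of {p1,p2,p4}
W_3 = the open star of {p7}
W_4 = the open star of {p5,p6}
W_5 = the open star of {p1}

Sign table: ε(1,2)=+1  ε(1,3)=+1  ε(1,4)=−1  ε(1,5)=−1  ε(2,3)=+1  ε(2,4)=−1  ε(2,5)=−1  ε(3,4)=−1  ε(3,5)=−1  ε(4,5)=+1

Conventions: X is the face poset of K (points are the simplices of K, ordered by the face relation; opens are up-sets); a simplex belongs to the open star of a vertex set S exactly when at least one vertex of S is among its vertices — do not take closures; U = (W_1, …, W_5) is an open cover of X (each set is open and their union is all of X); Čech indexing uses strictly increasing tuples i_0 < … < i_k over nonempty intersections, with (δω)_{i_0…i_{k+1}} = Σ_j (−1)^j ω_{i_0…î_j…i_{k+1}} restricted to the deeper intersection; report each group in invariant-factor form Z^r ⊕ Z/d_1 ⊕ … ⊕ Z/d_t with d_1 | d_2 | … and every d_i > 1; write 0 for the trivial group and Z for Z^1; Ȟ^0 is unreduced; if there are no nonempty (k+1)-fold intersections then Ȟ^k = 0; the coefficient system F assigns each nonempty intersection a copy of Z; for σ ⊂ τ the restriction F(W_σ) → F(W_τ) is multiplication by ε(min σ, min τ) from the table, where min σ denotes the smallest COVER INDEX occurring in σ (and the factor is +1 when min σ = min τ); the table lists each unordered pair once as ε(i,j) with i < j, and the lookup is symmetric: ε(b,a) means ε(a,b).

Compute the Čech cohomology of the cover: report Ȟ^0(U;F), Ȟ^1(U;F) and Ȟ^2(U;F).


nonempty overlaps:
  W1={{p3},{p1,p3},{p2,p3},{p3,p4},{p3,p6},{p3,p7},{p2,p3,p7},{p3,p4,p6}} W2={{p1},{p2},{p4},{p1,p3},{p1,p4},{p1,p6},{p1,p7},{p2,p3},{p2,p4},{p2,p5},{p2,p7},{p3,p4},{p4,p5},{p4,p6},{p4,p7},{p1,p4,p7},{p1,p6,p7},{p2,p3,p7},{p2,p4,p5},{p3,p4,p6}} W3={{p7},{p1,p7},{p2,p7},{p3,p7},{p4,p7},{p5,p7},{p6,p7},{p1,p4,p7},{p1,p6,p7},{p2,p3,p7}} W4={{p5},{p6},{p1,p6},{p2,p5},{p3,p6},{p4,p5},{p4,p6},{p5,p7},{p6,p7},{p1,p6,p7},{p2,p4,p5},{p3,p4,p6}} W5={{p1},{p1,p3},{p1,p4},{p1,p6},{p1,p7},{p1,p4,p7},{p1,p6,p7}}
  W12={{p1,p3},{p2,p3},{p3,p4},{p2,p3,p7},{p3,p4,p6}} W13={{p3,p7},{p2,p3,p7}} W14={{p3,p6},{p3,p4,p6}} W15={{p1,p3}} W23={{p1,p7},{p2,p7},{p4,p7},{p1,p4,p7},{p1,p6,p7},{p2,p3,p7}} W24={{p1,p6},{p2,p5},{p4,p5},{p4,p6},{p1,p6,p7},{p2,p4,p5},{p3,p4,p6}} W25={{p1},{p1,p3},{p1,p4},{p1,p6},{p1,p7},{p1,p4,p7},{p1,p6,p7}} W34={{p5,p7},{p6,p7},{p1,p6,p7}} W35={{p1,p7},{p1,p4,p7},{p1,p6,p7}} W45={{p1,p6},{p1,p6,p7}}
  W123={{p2,p3,p7}} W124={{p3,p4,p6}} W125={{p1,p3}} W234={{p1,p6,p7}} W235={{p1,p7},{p1,p4,p7},{p1,p6,p7}} W245={{p1,p6},{p1,p6,p7}} W345={{p1,p6,p7}}
  W2345={{p1,p6,p7}}
C dims 5,10,7,1; δ0: rk 4, SNF 1^4; δ1: rk 6, SNF 1^6; δ2: rk 1, SNF 1^1
degree 0: 5−4−0 = 1 → Ȟ^0 ≅ Z
degree 1: 10−6−4 = 0 → Ȟ^1 ≅ 0
degree 2: 7−1−6 = 0 → Ȟ^2 ≅ 0

Ȟ^0 = Z, Ȟ^1 = 0, Ȟ^2 = 0


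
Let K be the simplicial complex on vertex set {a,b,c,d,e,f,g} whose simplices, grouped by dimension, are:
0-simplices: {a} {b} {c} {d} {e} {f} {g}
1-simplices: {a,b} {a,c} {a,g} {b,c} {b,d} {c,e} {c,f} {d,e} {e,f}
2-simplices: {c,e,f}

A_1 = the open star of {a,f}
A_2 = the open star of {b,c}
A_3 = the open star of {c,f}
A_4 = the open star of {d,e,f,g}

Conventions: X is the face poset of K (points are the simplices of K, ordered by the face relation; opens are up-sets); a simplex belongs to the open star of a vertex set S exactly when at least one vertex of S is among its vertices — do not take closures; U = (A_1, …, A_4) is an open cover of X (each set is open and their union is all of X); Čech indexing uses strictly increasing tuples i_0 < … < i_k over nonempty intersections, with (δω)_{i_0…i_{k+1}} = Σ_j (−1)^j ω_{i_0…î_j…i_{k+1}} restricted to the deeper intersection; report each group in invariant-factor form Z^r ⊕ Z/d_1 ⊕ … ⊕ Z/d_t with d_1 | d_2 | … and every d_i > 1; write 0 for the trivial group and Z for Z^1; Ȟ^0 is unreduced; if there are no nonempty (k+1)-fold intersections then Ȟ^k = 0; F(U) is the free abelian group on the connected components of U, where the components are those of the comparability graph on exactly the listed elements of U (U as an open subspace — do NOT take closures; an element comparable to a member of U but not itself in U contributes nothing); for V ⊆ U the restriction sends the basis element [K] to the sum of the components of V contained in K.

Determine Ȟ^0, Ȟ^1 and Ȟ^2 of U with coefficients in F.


cover nerve:
  A1={{a},{f},{a,b},{a,c},{a,g},{c,f},{e,f},{c,e,f}} A2={{b},{c},{a,b},{a,c},{b,c},{b,d},{c,e},{c,f},{c,e,f}} A3={{c},{f},{a,c},{b,c},{c,e},{c,f},{e,f},{c,e,f}} A4={{d},{e},{f},{g},{a,g},{b,d},{c,e},{c,f},{d,e},{e,f},{c,e,f}}
  A12={{a,b},{a,c},{c,f},{c,e,f}} A13={{f},{a,c},{c,f},{e,f},{c,e,f}} A14={{f},{a,g},{c,f},{e,f},{c,e,f}} A23={{c},{a,c},{b,c},{c,e},{c,f},{c,e,f}} A24={{b,d},{c,e},{c,f},{c,e,f}} A34={{f},{c,e},{c,f},{e,f},{c,e,f}}
  A123={{a,c},{c,f},{c,e,f}} A124={{c,f},{c,e,f}} A134={{f},{c,f},{e,f},{c,e,f}} A234={{c,e},{c,f},{c,e,f}}
  A1234={{c,f},{c,e,f}}
components per intersection:
  A1: {{a},{a,b},{a,c},{a,g}} {{f},{c,f},{e,f},{c,e,f}}
  A2: {{b},{c},{a,b},{a,c},{b,c},{b,d},{c,e},{c,f},{c,e,f}}
  A3: {{c},{f},{a,c},{b,c},{c,e},{c,f},{e,f},{c,e,f}}
  A4: {{d},{e},{f},{b,d},{c,e},{c,f},{d,e},{e,f},{c,e,f}} {{g},{a,g}}
  A12: {{a,b}} {{a,c}} {{c,f},{c,e,f}}
  A13: {{f},{c,f},{e,f},{c,e,f}} {{a,c}}
  A14: {{f},{c,f},{e,f},{c,e,f}} {{a,g}}
  A23: {{c},{a,c},{b,c},{c,e},{c,f},{c,e,f}}
  A24: {{b,d}} {{c,e},{c,f},{c,e,f}}
  A34: {{f},{c,e},{c,f},{e,f},{c,e,f}}
  A123: {{a,c}} {{c,f},{c,e,f}}
  A124: {{c,f},{c,e,f}}
  A134: {{f},{c,f},{e,f},{c,e,f}}
  A234: {{c,e},{c,f},{c,e,f}}
  A1234: {{c,f},{c,e,f}}
C dims 6,11,5,1; δ0: rk 5, SNF 1^5; δ1: rk 4, SNF 1^4; δ2: rk 1, SNF 1^1
Ȟ^0: (6−5)−0=1 ⇒ Z
Ȟ^1: (11−4)−5=2 ⇒ Z^2
Ȟ^2: (5−1)−4=0 ⇒ 0

Ȟ^0 ≅ Z,  Ȟ^1 ≅ Z^2,  Ȟ^2 ≅ 0


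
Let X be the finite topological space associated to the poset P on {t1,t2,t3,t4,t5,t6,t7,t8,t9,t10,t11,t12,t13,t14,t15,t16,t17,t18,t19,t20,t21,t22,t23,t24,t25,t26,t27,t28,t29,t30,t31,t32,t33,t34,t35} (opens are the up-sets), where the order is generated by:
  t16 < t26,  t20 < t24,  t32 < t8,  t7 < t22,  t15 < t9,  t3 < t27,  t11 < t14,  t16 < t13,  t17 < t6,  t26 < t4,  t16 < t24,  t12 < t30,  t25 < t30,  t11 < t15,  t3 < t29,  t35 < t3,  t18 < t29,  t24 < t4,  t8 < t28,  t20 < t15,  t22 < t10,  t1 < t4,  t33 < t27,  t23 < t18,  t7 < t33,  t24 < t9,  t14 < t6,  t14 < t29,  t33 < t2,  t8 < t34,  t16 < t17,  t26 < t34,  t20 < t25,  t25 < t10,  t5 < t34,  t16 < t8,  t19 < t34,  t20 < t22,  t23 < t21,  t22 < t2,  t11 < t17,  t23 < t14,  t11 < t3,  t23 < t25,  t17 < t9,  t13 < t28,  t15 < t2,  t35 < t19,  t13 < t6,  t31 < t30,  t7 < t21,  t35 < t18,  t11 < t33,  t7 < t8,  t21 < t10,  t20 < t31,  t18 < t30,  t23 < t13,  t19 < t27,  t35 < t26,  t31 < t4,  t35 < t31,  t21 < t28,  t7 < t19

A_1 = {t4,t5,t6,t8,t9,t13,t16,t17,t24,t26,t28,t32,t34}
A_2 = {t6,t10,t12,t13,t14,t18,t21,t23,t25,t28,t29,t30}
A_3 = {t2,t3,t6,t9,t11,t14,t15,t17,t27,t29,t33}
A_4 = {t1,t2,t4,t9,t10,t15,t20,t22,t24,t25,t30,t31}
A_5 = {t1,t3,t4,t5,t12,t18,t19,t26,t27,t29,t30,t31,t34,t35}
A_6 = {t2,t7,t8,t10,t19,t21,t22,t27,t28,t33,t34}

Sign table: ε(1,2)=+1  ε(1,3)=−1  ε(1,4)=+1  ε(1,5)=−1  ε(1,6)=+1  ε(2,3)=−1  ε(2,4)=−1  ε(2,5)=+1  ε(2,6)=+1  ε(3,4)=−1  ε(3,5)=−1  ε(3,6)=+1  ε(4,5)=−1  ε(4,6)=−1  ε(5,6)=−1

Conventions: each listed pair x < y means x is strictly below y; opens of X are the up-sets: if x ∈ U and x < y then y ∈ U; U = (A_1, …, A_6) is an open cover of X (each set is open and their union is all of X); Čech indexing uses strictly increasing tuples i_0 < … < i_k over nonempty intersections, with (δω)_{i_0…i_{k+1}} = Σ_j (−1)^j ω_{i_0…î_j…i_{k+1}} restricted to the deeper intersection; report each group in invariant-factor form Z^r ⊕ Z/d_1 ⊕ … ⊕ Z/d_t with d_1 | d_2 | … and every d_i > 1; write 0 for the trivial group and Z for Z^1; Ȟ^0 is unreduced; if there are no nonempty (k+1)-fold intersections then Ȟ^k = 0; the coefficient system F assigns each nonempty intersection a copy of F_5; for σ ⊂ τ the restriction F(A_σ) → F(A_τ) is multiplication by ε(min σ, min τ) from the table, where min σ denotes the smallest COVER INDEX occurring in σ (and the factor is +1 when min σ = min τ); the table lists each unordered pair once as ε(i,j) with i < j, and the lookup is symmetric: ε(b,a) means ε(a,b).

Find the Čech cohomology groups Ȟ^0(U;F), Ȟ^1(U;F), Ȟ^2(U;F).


Ȟ^0 = 0, Ȟ^1 = 0, Ȟ^2 = Z/5

nerve simplices:
  A12={t6,t13,t28} A13={t6,t9,t17} A14={t4,t9,t24} A15={t4,t5,t26,t34} A16={t8,t28,t34} A23={t6,t14,t29} A24={t10,t25,t30} A25={t12,t18,t29,t30} A26={t10,t21,t28} A34={t2,t9,t15} A35={t3,t27,t29} A36={t2,t27,t33} A45={t1,t4,t30,t31} A46={t2,t10,t22} A56={t19,t27,t34}
  A123={t6} A126={t28} A134={t9} A145={t4} A156={t34} A235={t29} A245={t30} A246={t10} A346={t2} A356={t27}
C dims 6,15,10; δ0: rk_F5 6; δ1: rk_F5 9
degree 0: 6−6−0 = 0 → Ȟ^0 ≅ 0
degree 1: 15−9−6 = 0 → Ȟ^1 ≅ 0
degree 2: 10−0−9 = 1 → Ȟ^2 ≅ Z/5


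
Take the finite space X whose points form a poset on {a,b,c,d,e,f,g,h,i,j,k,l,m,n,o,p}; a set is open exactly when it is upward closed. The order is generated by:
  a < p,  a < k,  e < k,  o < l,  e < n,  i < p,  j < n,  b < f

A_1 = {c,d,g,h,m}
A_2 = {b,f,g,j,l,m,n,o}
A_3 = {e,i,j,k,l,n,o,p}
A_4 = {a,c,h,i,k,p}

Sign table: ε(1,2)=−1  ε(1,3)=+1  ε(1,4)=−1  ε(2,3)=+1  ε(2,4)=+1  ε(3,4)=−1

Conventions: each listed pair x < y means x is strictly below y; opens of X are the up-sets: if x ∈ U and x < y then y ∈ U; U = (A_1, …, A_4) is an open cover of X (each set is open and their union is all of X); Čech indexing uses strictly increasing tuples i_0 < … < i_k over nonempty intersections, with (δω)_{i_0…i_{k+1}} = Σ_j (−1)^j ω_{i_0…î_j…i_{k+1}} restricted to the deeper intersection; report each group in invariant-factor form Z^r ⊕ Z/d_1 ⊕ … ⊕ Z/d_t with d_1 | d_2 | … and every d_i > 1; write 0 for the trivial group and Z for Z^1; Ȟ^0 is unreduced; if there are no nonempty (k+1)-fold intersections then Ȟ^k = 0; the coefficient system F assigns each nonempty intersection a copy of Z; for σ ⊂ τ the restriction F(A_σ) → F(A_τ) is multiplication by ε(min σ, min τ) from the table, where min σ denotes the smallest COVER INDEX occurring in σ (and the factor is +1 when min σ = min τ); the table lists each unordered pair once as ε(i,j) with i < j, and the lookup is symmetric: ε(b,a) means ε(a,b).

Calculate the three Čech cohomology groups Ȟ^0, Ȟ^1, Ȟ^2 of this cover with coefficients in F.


Ȟ^0 = 0, Ȟ^1 = Z/2 and Ȟ^2 = 0

intersection data:
  A12={g,m} A14={c,h} A23={j,l,n,o} A34={i,k,p}
C dims 4,4; δ0: rk 4, SNF 1^3·2
Ȟ^0 = (4 − 4) − 0 = 0, so Ȟ^0 ≅ 0
Ȟ^1 = (4 − 0) − 4 = 0 plus torsion [2], so Ȟ^1 ≅ Z/2
Ȟ^2 = (0 − 0) − 0 = 0, so Ȟ^2 ≅ 0


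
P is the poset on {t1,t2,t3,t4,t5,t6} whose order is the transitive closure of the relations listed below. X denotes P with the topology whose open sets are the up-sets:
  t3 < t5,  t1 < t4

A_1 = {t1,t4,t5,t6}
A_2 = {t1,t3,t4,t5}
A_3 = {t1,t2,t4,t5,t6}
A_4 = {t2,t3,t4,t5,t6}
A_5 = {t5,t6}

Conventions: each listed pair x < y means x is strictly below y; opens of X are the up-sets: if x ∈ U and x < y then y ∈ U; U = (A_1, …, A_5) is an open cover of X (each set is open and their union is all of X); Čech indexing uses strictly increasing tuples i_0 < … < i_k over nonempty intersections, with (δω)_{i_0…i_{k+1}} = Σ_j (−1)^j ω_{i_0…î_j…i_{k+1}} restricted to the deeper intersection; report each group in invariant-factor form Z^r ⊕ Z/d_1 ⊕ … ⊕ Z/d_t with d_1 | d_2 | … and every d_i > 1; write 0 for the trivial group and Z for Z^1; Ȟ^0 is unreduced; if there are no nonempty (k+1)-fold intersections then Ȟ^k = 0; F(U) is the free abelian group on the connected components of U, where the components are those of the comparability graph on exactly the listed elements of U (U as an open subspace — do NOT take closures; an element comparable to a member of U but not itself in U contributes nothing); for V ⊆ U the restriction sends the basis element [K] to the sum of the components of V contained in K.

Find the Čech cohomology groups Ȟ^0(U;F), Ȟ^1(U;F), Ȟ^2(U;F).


Ȟ^0 = Z^4, Ȟ^1 = 0 and Ȟ^2 = 0

cover nerve:
  A12={t1,t4,t5} A13={t1,t4,t5,t6} A14={t4,t5,t6} A15={t5,t6} A23={t1,t4,t5} A24={t3,t4,t5} A25={t5} A34={t2,t4,t5,t6} A35={t5,t6} A45={t5,t6}
  A123={t1,t4,t5} A124={t4,t5} A125={t5} A134={t4,t5,t6} A135={t5,t6} A145={t5,t6} A234={t4,t5} A235={t5} A245={t5} A345={t5,t6}
  A1234={t4,t5} A1235={t5} A1245={t5} A1345={t5,t6} A2345={t5}
  A12345={t5}
components per intersection:
  A1: {t1,t4} {t5} {t6}
  A2: {t1,t4} {t3,t5}
  A3: {t1,t4} {t2} {t5} {t6}
  A4: {t2} {t3,t5} {t4} {t6}
  A5: {t5} {t6}
  A12: {t1,t4} {t5}
  A13: {t1,t4} {t5} {t6}
  A14: {t4} {t5} {t6}
  A15: {t5} {t6}
  A23: {t1,t4} {t5}
  A24: {t3,t5} {t4}
  A25: {t5}
  A34: {t2} {t4} {t5} {t6}
  A35: {t5} {t6}
  A45: {t5} {t6}
  A123: {t1,t4} {t5}
  A124: {t4} {t5}
  A125: {t5}
  A134: {t4} {t5} {t6}
  A135: {t5} {t6}
  A145: {t5} {t6}
  A234: {t4} {t5}
  A235: {t5}
  A245: {t5}
  A345: {t5} {t6}
  A1234: {t4} {t5}
  A1235: {t5}
  A1245: {t5}
  A1345: {t5} {t6}
  A2345: {t5}
  A12345: {t5}
C dims 15,23,18,7; δ0: rk 11, SNF 1^11; δ1: rk 12, SNF 1^12; δ2: rk 6, SNF 1^6
Ȟ^0: (15−11)−0=4 ⇒ Z^4
Ȟ^1: (23−12)−11=0 ⇒ 0
Ȟ^2: (18−6)−12=0 ⇒ 0


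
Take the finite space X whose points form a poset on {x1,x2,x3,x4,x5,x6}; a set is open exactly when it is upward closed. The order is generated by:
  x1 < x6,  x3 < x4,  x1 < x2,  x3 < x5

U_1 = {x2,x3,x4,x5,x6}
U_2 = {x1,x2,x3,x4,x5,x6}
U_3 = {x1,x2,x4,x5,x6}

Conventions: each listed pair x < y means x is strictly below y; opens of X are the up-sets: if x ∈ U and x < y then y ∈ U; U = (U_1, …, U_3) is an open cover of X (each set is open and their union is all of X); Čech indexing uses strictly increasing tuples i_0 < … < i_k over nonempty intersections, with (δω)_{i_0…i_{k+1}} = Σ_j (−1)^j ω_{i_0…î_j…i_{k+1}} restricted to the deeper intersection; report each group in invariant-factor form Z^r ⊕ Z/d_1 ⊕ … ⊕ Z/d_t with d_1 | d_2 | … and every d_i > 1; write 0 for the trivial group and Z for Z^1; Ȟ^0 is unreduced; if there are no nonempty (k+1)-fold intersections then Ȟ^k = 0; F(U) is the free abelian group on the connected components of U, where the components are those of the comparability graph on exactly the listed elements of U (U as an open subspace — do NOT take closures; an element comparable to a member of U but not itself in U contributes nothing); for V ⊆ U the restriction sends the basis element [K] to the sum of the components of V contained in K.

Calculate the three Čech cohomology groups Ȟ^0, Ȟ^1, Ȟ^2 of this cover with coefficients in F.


cover nerve:
  U12={x2,x3,x4,x5,x6} U13={x2,x4,x5,x6} U23={x1,x2,x4,x5,x6}
  U123={x2,x4,x5,x6}
components per intersection:
  U1: {x2} {x3,x4,x5} {x6}
  U2: {x1,x2,x6} {x3,x4,x5}
  U3: {x1,x2,x6} {x4} {x5}
  U12: {x2} {x3,x4,x5} {x6}
  U13: {x2} {x4} {x5} {x6}
  U23: {x1,x2,x6} {x4} {x5}
  U123: {x2} {x4} {x5} {x6}
C dims 8,10,4; δ0: rk 6, SNF 1^6; δ1: rk 4, SNF 1^4
Ȟ^0: (8−6)−0=2 ⇒ Z^2
Ȟ^1: (10−4)−6=0 ⇒ 0
Ȟ^2: (4−0)−4=0 ⇒ 0

Ȟ^0 = Z^2, Ȟ^1 = 0, Ȟ^2 = 0


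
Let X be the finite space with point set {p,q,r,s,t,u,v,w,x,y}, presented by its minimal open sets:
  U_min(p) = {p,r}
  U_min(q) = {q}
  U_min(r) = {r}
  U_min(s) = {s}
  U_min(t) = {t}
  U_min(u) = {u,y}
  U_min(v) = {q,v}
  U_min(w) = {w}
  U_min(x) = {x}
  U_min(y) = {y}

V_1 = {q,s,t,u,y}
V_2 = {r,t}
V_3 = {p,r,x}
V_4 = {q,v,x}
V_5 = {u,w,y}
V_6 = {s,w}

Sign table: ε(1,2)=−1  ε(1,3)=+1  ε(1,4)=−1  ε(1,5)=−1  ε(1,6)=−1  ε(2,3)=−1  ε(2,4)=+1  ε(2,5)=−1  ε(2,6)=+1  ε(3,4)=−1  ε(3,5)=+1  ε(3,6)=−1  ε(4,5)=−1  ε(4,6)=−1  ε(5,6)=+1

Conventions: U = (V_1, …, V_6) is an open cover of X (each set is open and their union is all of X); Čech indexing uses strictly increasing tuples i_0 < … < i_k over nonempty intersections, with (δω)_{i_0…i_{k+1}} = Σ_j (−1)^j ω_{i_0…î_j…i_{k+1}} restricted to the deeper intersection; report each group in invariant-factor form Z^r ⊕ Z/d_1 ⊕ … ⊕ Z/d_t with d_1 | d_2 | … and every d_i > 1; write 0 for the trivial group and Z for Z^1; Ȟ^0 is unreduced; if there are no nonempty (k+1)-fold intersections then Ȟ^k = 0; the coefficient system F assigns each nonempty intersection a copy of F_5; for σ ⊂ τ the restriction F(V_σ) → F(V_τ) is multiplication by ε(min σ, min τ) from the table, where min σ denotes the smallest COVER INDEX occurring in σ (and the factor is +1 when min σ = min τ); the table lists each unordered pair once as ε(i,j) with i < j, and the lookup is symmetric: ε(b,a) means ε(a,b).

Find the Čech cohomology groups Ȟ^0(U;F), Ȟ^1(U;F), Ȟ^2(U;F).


Ȟ^0(U;F) ≅ Z/5; Ȟ^1(U;F) ≅ Z/5 ⊕ Z/5; Ȟ^2(U;F) ≅ 0

intersection data:
  V12={t} V14={q} V15={u,y} V16={s} V23={r} V34={x} V56={w}
C dims 6,7; δ0: rk_F5 5
Ȟ^0 = (6 − 5) − 0 = 1, so Ȟ^0 ≅ Z/5
Ȟ^1 = (7 − 0) − 5 = 2, so Ȟ^1 ≅ Z/5 ⊕ Z/5
Ȟ^2 = (0 − 0) − 0 = 0, so Ȟ^2 ≅ 0
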